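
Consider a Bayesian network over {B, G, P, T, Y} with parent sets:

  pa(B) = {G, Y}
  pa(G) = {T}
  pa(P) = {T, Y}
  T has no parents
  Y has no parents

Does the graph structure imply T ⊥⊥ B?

There are 2 undirected paths between T and B; checking each against the conditioning set ∅:
Path 1: T → G → B
  G is a chain and G is not conditioned on — no node blocks this path, so it is active.
Path 2: T → P ← Y → B
  P is a collider here and neither P nor any of its descendants is conditioned on, so the collider stays closed — the path is blocked at P.
Because an active path exists, T and B are not d-separated.

No — T and B are not d-separated given ∅.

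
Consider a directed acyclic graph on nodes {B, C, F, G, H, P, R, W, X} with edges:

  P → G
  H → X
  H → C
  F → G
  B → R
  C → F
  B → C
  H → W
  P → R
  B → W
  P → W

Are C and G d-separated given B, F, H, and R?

Enumerating the 5 paths from C to G and testing each for blocking by {B, F, H, R}:
  1. C ← B → R ← P → G — B:fork[blocks]; R:collider[open]; P:fork[open] ⇒ blocked
  2. C ← B → W ← P → G — B:fork[blocks]; W:collider[blocks]; P:fork[open] ⇒ blocked
  3. C → F → G — F:chain[blocks] ⇒ blocked
  4. C ← H → W ← B → R ← P → G — H:fork[blocks]; W:collider[blocks]; B:fork[blocks]; R:collider[open]; P:fork[open] ⇒ blocked
  5. C ← H → W ← P → G — H:fork[blocks]; W:collider[blocks]; P:fork[open] ⇒ blocked
All paths are blocked; C ⊥ G | {B, F, H, R} holds.

Yes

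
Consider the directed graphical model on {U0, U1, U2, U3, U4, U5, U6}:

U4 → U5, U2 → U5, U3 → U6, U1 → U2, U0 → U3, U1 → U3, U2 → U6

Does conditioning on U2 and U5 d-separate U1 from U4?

Enumerating the 2 paths from U1 to U4 and testing each for blocking by {U2, U5}:
Path 1: U1 → U2 → U5 ← U4
  U2 is a chain here and U2 is conditioned on, so the path is blocked at U2.
Path 2: U1 → U3 → U6 ← U2 → U5 ← U4
  U6 is a collider here and neither U6 nor any of its descendants is conditioned on, so the collider stays closed — the path is blocked at U6.
Since every path is blocked, d-separation holds.

Yes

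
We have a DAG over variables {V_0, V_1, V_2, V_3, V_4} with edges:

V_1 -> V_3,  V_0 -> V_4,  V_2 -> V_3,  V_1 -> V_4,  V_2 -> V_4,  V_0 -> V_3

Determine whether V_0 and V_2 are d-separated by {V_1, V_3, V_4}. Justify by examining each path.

There are 4 undirected paths between V_0 and V_2; checking each against the conditioning set {V_1, V_3, V_4}:
  1. V_0 → V_4 ← V_2 — V_4:collider[open] ⇒ active
  2. V_0 → V_4 ← V_1 → V_3 ← V_2 — V_4:collider[open]; V_1:fork[blocks]; V_3:collider[open] ⇒ blocked
  3. V_0 → V_3 ← V_2 — V_3:collider[open] ⇒ active
  4. V_0 → V_3 ← V_1 → V_4 ← V_2 — V_3:collider[open]; V_1:fork[blocks]; V_4:collider[open] ⇒ blocked
Since the path V_0 → V_4 ← V_2 is active, V_0 and V_2 are not d-separated given {V_1, V_3, V_4}.

No — V_0 and V_2 are not d-separated given {V_1, V_3, V_4}.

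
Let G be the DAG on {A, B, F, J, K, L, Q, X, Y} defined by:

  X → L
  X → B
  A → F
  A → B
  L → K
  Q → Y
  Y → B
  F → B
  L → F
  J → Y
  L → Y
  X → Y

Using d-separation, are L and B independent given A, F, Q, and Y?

No

We examine all 6 paths between L and B:
Path 1: L → F ← A → B
  A is a fork here and A is conditioned on, so the path is blocked at A.
Path 2: L → F → B
  F is a chain here and F is conditioned on, so the path is blocked at F.
Path 3: L → Y → B
  Y is a chain here and Y is conditioned on, so the path is blocked at Y.
Path 4: L → Y ← X → B
  Y is a collider and Y is conditioned on, which opens it; X is a fork and X is not conditioned on — no node blocks this path, so it is active.
Path 5: L ← X → B
  X is a fork and X is not conditioned on — no node blocks this path, so it is active.
Path 6: L ← X → Y → B
  Y is a chain here and Y is conditioned on, so the path is blocked at Y.
Because an active path exists, L and B are not d-separated.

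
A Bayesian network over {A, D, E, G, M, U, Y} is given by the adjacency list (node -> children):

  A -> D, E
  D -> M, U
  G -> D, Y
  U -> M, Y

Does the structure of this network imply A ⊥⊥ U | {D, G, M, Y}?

There are 3 undirected paths between A and U; checking each against the conditioning set {D, G, M, Y}:
  1. A → D ← G → Y ← U — D:collider[open]; G:fork[blocks]; Y:collider[open] ⇒ blocked
  2. A → D → M ← U — D:chain[blocks]; M:collider[open] ⇒ blocked
  3. A → D → U — D:chain[blocks] ⇒ blocked
Since every path is blocked, d-separation holds.

Yes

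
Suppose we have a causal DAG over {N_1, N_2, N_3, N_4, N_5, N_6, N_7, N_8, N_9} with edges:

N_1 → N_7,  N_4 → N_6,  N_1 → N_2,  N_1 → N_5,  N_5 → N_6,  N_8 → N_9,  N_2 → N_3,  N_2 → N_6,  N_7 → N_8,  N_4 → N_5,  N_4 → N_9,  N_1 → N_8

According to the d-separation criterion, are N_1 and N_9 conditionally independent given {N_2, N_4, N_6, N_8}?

Yes

6 paths connect N_1 and N_9; each must be blocked for d-separation to hold:
Path 1: N_1 → N_7 → N_8 → N_9
  N_8 is a chain here and N_8 is conditioned on, so the path is blocked at N_8.
Path 2: N_1 → N_5 → N_6 ← N_4 → N_9
  N_4 is a fork here and N_4 is conditioned on, so the path is blocked at N_4.
Path 3: N_1 → N_5 ← N_4 → N_9
  N_4 is a fork here and N_4 is conditioned on, so the path is blocked at N_4.
Path 4: N_1 → N_8 → N_9
  N_8 is a chain here and N_8 is conditioned on, so the path is blocked at N_8.
Path 5: N_1 → N_2 → N_6 ← N_4 → N_9
  N_2 is a chain here and N_2 is conditioned on, so the path is blocked at N_2.
Path 6: N_1 → N_2 → N_6 ← N_5 ← N_4 → N_9
  N_2 is a chain here and N_2 is conditioned on, so the path is blocked at N_2.
All paths are blocked; N_1 ⊥ N_9 | {N_2, N_4, N_6, N_8} holds.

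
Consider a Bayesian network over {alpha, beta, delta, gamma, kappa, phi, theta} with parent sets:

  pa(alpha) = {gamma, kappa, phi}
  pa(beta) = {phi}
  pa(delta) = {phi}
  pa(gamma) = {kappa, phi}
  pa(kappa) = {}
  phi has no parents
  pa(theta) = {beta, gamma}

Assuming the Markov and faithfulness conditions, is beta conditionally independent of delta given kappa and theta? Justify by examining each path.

No — beta and delta are not d-separated given {kappa, theta}.

Enumerating the 4 paths from beta to delta and testing each for blocking by {kappa, theta}:
Path 1: beta ← phi → delta
  phi is a fork and phi is not conditioned on — no node blocks this path, so it is active.
Path 2: beta → theta ← gamma ← phi → delta
  theta is a collider and theta is conditioned on, which opens it; gamma is a chain and gamma is not conditioned on; phi is a fork and phi is not conditioned on — no node blocks this path, so it is active.
Path 3: beta → theta ← gamma ← kappa → alpha ← phi → delta
  kappa is a fork here and kappa is conditioned on, so the path is blocked at kappa.
Path 4: beta → theta ← gamma → alpha ← phi → delta
  alpha is a collider here and neither alpha nor any of its descendants is conditioned on, so the collider stays closed — the path is blocked at alpha.
Because an active path exists, beta and delta are not d-separated.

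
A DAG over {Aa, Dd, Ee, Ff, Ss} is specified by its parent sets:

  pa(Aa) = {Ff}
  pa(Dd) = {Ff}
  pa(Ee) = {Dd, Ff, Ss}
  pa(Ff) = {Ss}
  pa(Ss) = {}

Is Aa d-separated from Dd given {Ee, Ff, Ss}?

We examine all 3 paths between Aa and Dd:
Path 1: Aa ← Ff ← Ss → Ee ← Dd
  Ff is a chain here and Ff is conditioned on, so the path is blocked at Ff.
Path 2: Aa ← Ff → Ee ← Dd
  Ff is a fork here and Ff is conditioned on, so the path is blocked at Ff.
Path 3: Aa ← Ff → Dd
  Ff is a fork here and Ff is conditioned on, so the path is blocked at Ff.
Every path is blocked, so Aa and Dd are d-separated given {Ee, Ff, Ss}.

Yes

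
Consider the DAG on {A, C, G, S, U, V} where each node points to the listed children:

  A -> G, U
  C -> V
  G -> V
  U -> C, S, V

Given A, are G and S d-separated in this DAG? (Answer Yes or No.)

Enumerating the 3 paths from G to S and testing each for blocking by {A}:
Path 1: G → V ← C ← U → S
  V is a collider here and neither V nor any of its descendants is conditioned on, so the collider stays closed — the path is blocked at V.
Path 2: G → V ← U → S
  V is a collider here and neither V nor any of its descendants is conditioned on, so the collider stays closed — the path is blocked at V.
Path 3: G ← A → U → S
  A is a fork here and A is conditioned on, so the path is blocked at A.
Every path is blocked, so G and S are d-separated given {A}.

Yes — G and S are d-separated given {A}.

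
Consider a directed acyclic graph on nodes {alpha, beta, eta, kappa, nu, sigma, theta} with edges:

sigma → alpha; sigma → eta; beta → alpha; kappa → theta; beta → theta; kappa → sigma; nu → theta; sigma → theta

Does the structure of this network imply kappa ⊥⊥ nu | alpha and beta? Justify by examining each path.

We examine all 3 paths between kappa and nu:
  1. kappa → sigma → alpha ← beta → theta ← nu — sigma:chain[open]; alpha:collider[open]; beta:fork[blocks]; theta:collider[blocks] ⇒ blocked
  2. kappa → sigma → theta ← nu — sigma:chain[open]; theta:collider[blocks] ⇒ blocked
  3. kappa → theta ← nu — theta:collider[blocks] ⇒ blocked
Since every path is blocked, d-separation holds.

Yes — kappa and nu are d-separated given {alpha, beta}.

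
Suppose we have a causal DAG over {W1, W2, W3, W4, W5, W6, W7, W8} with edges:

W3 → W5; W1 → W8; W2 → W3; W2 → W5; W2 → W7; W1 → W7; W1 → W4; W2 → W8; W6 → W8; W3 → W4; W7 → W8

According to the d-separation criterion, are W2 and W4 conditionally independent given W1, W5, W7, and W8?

No

There are 6 undirected paths between W2 and W4; checking each against the conditioning set {W1, W5, W7, W8}:
  1. W2 → W8 ← W1 → W4 — W8:collider[open]; W1:fork[blocks] ⇒ blocked
  2. W2 → W8 ← W7 ← W1 → W4 — W8:collider[open]; W7:chain[blocks]; W1:fork[blocks] ⇒ blocked
  3. W2 → W3 → W4 — W3:chain[open] ⇒ active
  4. W2 → W7 → W8 ← W1 → W4 — W7:chain[blocks]; W8:collider[open]; W1:fork[blocks] ⇒ blocked
  5. W2 → W7 ← W1 → W4 — W7:collider[open]; W1:fork[blocks] ⇒ blocked
  6. W2 → W5 ← W3 → W4 — W5:collider[open]; W3:fork[open] ⇒ active
Since the path W2 → W3 → W4 is active, W2 and W4 are not d-separated given {W1, W5, W7, W8}.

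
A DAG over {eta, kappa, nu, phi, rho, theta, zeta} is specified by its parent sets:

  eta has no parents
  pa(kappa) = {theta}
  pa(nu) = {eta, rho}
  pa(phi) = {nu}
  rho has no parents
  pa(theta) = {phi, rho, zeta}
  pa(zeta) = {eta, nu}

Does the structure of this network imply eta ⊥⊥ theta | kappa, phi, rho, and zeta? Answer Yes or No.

Yes — eta and theta are d-separated given {kappa, phi, rho, zeta}.

We examine all 6 paths between eta and theta:
  1. eta → nu → phi → theta — nu:chain[open]; phi:chain[blocks] ⇒ blocked
  2. eta → nu ← rho → theta — nu:collider[open]; rho:fork[blocks] ⇒ blocked
  3. eta → nu → zeta → theta — nu:chain[open]; zeta:chain[blocks] ⇒ blocked
  4. eta → zeta ← nu → phi → theta — zeta:collider[open]; nu:fork[open]; phi:chain[blocks] ⇒ blocked
  5. eta → zeta ← nu ← rho → theta — zeta:collider[open]; nu:chain[open]; rho:fork[blocks] ⇒ blocked
  6. eta → zeta → theta — zeta:chain[blocks] ⇒ blocked
All paths are blocked; eta ⊥ theta | {kappa, phi, rho, zeta} holds.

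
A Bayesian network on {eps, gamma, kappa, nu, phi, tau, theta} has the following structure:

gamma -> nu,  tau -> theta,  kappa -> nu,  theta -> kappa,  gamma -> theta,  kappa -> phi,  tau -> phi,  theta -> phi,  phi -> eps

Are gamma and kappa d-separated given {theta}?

We examine all 4 paths between gamma and kappa:
Path 1: gamma → nu ← kappa
  nu is a collider here and neither nu nor any of its descendants is conditioned on, so the collider stays closed — the path is blocked at nu.
Path 2: gamma → theta ← tau → phi ← kappa
  phi is a collider here and neither phi nor any of its descendants is conditioned on, so the collider stays closed — the path is blocked at phi.
Path 3: gamma → theta → kappa
  theta is a chain here and theta is conditioned on, so the path is blocked at theta.
Path 4: gamma → theta → phi ← kappa
  theta is a chain here and theta is conditioned on, so the path is blocked at theta.
All paths are blocked; gamma ⊥ kappa | {theta} holds.

Yes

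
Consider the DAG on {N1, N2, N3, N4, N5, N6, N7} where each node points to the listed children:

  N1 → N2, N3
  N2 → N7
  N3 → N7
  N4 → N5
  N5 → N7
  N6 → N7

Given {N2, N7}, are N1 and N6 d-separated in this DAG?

No

Enumerating the 2 paths from N1 to N6 and testing each for blocking by {N2, N7}:
Path 1: N1 → N3 → N7 ← N6
  N3 is a chain and N3 is not conditioned on; N7 is a collider and N7 is conditioned on, which opens it — no node blocks this path, so it is active.
Path 2: N1 → N2 → N7 ← N6
  N2 is a chain here and N2 is conditioned on, so the path is blocked at N2.
Since the path N1 → N3 → N7 ← N6 is active, N1 and N6 are not d-separated given {N2, N7}.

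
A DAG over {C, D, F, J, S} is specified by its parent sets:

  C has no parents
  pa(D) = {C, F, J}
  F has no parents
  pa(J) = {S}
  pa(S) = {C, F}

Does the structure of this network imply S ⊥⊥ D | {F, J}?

We examine all 3 paths between S and D:
  1. S → J → D — J:chain[blocks] ⇒ blocked
  2. S ← C → D — C:fork[open] ⇒ active
  3. S ← F → D — F:fork[blocks] ⇒ blocked
At least one path is unblocked, so d-separation fails.

No — S and D are not d-separated given {F, J}.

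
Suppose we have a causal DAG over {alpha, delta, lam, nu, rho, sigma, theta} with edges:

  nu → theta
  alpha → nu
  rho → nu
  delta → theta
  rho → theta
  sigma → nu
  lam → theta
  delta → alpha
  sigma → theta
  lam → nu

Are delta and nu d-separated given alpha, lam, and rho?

There are 5 undirected paths between delta and nu; checking each against the conditioning set {alpha, lam, rho}:
  1. delta → theta ← nu — theta:collider[blocks] ⇒ blocked
  2. delta → theta ← rho → nu — theta:collider[blocks]; rho:fork[blocks] ⇒ blocked
  3. delta → theta ← lam → nu — theta:collider[blocks]; lam:fork[blocks] ⇒ blocked
  4. delta → theta ← sigma → nu — theta:collider[blocks]; sigma:fork[open] ⇒ blocked
  5. delta → alpha → nu — alpha:chain[blocks] ⇒ blocked
Since every path is blocked, d-separation holds.

Yes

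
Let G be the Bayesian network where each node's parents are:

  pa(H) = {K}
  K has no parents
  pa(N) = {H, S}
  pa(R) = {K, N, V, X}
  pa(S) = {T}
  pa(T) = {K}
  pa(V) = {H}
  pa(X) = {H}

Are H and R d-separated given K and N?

We examine all 6 paths between H and R:
Path 1: H ← K → T → S → N → R
  K is a fork here and K is conditioned on, so the path is blocked at K.
Path 2: H ← K → R
  K is a fork here and K is conditioned on, so the path is blocked at K.
Path 3: H → V → R
  V is a chain and V is not conditioned on — no node blocks this path, so it is active.
Path 4: H → N → R
  N is a chain here and N is conditioned on, so the path is blocked at N.
Path 5: H → N ← S ← T ← K → R
  K is a fork here and K is conditioned on, so the path is blocked at K.
Path 6: H → X → R
  X is a chain and X is not conditioned on — no node blocks this path, so it is active.
Since the path H → V → R is active, H and R are not d-separated given {K, N}.

No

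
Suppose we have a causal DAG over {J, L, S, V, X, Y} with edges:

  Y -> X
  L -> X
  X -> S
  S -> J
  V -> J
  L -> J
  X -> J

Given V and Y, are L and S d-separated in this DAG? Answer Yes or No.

No

There are 4 undirected paths between L and S; checking each against the conditioning set {V, Y}:
  1. L → X → S — X:chain[open] ⇒ active
  2. L → X → J ← S — X:chain[open]; J:collider[blocks] ⇒ blocked
  3. L → J ← X → S — J:collider[blocks]; X:fork[open] ⇒ blocked
  4. L → J ← S — J:collider[blocks] ⇒ blocked
Because an active path exists, L and S are not d-separated.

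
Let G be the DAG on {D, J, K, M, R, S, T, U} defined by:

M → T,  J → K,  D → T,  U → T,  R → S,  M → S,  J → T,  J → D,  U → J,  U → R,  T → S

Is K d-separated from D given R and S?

There are 5 undirected paths between K and D; checking each against the conditioning set {R, S}:
  1. K ← J ← U → T ← D — J:chain[open]; U:fork[open]; T:collider[open] ⇒ active
  2. K ← J ← U → R → S ← M → T ← D — J:chain[open]; U:fork[open]; R:chain[blocks]; S:collider[open]; M:fork[open]; T:collider[open] ⇒ blocked
  3. K ← J ← U → R → S ← T ← D — J:chain[open]; U:fork[open]; R:chain[blocks]; S:collider[open]; T:chain[open] ⇒ blocked
  4. K ← J → T ← D — J:fork[open]; T:collider[open] ⇒ active
  5. K ← J → D — J:fork[open] ⇒ active
Since the path K ← J ← U → T ← D is active, K and D are not d-separated given {R, S}.

No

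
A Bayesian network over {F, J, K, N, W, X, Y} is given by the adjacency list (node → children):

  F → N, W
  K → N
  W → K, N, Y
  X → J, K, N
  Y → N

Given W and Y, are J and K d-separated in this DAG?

5 paths connect J and K; each must be blocked for d-separation to hold:
Path 1: J ← X → N ← W → K
  N is a collider here and neither N nor any of its descendants is conditioned on, so the collider stays closed — the path is blocked at N.
Path 2: J ← X → N ← Y ← W → K
  N is a collider here and neither N nor any of its descendants is conditioned on, so the collider stays closed — the path is blocked at N.
Path 3: J ← X → N ← K
  N is a collider here and neither N nor any of its descendants is conditioned on, so the collider stays closed — the path is blocked at N.
Path 4: J ← X → N ← F → W → K
  N is a collider here and neither N nor any of its descendants is conditioned on, so the collider stays closed — the path is blocked at N.
Path 5: J ← X → K
  X is a fork and X is not conditioned on — no node blocks this path, so it is active.
Since the path J ← X → K is active, J and K are not d-separated given {W, Y}.

No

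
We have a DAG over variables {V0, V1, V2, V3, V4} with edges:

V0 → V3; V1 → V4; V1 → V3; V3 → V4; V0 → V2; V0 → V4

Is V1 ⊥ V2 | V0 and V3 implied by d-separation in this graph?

Yes

There are 4 undirected paths between V1 and V2; checking each against the conditioning set {V0, V3}:
  1. V1 → V4 ← V0 → V2 — V4:collider[blocks]; V0:fork[blocks] ⇒ blocked
  2. V1 → V4 ← V3 ← V0 → V2 — V4:collider[blocks]; V3:chain[blocks]; V0:fork[blocks] ⇒ blocked
  3. V1 → V3 → V4 ← V0 → V2 — V3:chain[blocks]; V4:collider[blocks]; V0:fork[blocks] ⇒ blocked
  4. V1 → V3 ← V0 → V2 — V3:collider[open]; V0:fork[blocks] ⇒ blocked
Since every path is blocked, d-separation holds.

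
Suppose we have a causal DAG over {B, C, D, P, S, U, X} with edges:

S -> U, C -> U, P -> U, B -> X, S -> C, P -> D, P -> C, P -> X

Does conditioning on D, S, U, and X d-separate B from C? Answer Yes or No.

There are 3 undirected paths between B and C; checking each against the conditioning set {D, S, U, X}:
  1. B → X ← P → C — X:collider[open]; P:fork[open] ⇒ active
  2. B → X ← P → U ← C — X:collider[open]; P:fork[open]; U:collider[open] ⇒ active
  3. B → X ← P → U ← S → C — X:collider[open]; P:fork[open]; U:collider[open]; S:fork[blocks] ⇒ blocked
At least one path is unblocked, so d-separation fails.

No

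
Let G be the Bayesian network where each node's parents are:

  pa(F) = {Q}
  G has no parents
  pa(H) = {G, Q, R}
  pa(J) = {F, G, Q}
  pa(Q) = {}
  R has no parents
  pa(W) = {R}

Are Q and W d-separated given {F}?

Yes — Q and W are d-separated given {F}.

We examine all 3 paths between Q and W:
  1. Q → J ← G → H ← R → W — J:collider[blocks]; G:fork[open]; H:collider[blocks]; R:fork[open] ⇒ blocked
  2. Q → H ← R → W — H:collider[blocks]; R:fork[open] ⇒ blocked
  3. Q → F → J ← G → H ← R → W — F:chain[blocks]; J:collider[blocks]; G:fork[open]; H:collider[blocks]; R:fork[open] ⇒ blocked
All paths are blocked; Q ⊥ W | {F} holds.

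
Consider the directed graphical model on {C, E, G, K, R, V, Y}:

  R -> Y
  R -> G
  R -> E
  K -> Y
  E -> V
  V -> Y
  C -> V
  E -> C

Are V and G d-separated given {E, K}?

There are 3 undirected paths between V and G; checking each against the conditioning set {E, K}:
Path 1: V → Y ← R → G
  Y is a collider here and neither Y nor any of its descendants is conditioned on, so the collider stays closed — the path is blocked at Y.
Path 2: V ← C ← E ← R → G
  E is a chain here and E is conditioned on, so the path is blocked at E.
Path 3: V ← E ← R → G
  E is a chain here and E is conditioned on, so the path is blocked at E.
Since every path is blocked, d-separation holds.

Yes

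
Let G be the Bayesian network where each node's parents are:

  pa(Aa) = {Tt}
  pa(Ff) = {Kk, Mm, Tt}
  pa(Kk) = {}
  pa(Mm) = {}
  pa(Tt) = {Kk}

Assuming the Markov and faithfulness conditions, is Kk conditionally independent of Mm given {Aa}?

We examine all 2 paths between Kk and Mm:
Path 1: Kk → Tt → Ff ← Mm
  Ff is a collider here and neither Ff nor any of its descendants is conditioned on, so the collider stays closed — the path is blocked at Ff.
Path 2: Kk → Ff ← Mm
  Ff is a collider here and neither Ff nor any of its descendants is conditioned on, so the collider stays closed — the path is blocked at Ff.
All paths are blocked; Kk ⊥ Mm | {Aa} holds.

Yes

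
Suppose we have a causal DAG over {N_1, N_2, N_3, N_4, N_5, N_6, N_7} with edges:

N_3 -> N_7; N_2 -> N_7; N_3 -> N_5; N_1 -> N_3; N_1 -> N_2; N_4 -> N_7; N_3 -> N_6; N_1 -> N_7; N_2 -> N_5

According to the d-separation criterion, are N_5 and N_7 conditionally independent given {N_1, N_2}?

There are 6 undirected paths between N_5 and N_7; checking each against the conditioning set {N_1, N_2}:
  1. N_5 ← N_3 → N_7 — N_3:fork[open] ⇒ active
  2. N_5 ← N_3 ← N_1 → N_7 — N_3:chain[open]; N_1:fork[blocks] ⇒ blocked
  3. N_5 ← N_3 ← N_1 → N_2 → N_7 — N_3:chain[open]; N_1:fork[blocks]; N_2:chain[blocks] ⇒ blocked
  4. N_5 ← N_2 → N_7 — N_2:fork[blocks] ⇒ blocked
  5. N_5 ← N_2 ← N_1 → N_3 → N_7 — N_2:chain[blocks]; N_1:fork[blocks]; N_3:chain[open] ⇒ blocked
  6. N_5 ← N_2 ← N_1 → N_7 — N_2:chain[blocks]; N_1:fork[blocks] ⇒ blocked
Since the path N_5 ← N_3 → N_7 is active, N_5 and N_7 are not d-separated given {N_1, N_2}.

No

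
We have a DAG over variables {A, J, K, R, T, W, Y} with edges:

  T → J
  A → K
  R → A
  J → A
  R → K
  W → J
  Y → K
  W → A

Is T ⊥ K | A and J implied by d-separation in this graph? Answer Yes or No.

No

There are 4 undirected paths between T and K; checking each against the conditioning set {A, J}:
Path 1: T → J → A → K
  J is a chain here and J is conditioned on, so the path is blocked at J.
Path 2: T → J → A ← R → K
  J is a chain here and J is conditioned on, so the path is blocked at J.
Path 3: T → J ← W → A → K
  A is a chain here and A is conditioned on, so the path is blocked at A.
Path 4: T → J ← W → A ← R → K
  J is a collider and J is conditioned on, which opens it; W is a fork and W is not conditioned on; A is a collider and A is conditioned on, which opens it; R is a fork and R is not conditioned on — no node blocks this path, so it is active.
At least one path is unblocked, so d-separation fails.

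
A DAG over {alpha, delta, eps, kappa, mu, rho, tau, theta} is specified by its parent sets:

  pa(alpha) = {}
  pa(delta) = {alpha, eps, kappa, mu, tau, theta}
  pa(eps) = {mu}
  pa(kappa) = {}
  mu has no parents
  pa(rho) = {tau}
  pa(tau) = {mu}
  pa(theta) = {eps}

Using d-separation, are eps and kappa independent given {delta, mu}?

No

Enumerating the 4 paths from eps to kappa and testing each for blocking by {delta, mu}:
Path 1: eps → theta → delta ← kappa
  theta is a chain and theta is not conditioned on; delta is a collider and delta is conditioned on, which opens it — no node blocks this path, so it is active.
Path 2: eps → delta ← kappa
  delta is a collider and delta is conditioned on, which opens it — no node blocks this path, so it is active.
Path 3: eps ← mu → tau → delta ← kappa
  mu is a fork here and mu is conditioned on, so the path is blocked at mu.
Path 4: eps ← mu → delta ← kappa
  mu is a fork here and mu is conditioned on, so the path is blocked at mu.
Since the path eps → theta → delta ← kappa is active, eps and kappa are not d-separated given {delta, mu}.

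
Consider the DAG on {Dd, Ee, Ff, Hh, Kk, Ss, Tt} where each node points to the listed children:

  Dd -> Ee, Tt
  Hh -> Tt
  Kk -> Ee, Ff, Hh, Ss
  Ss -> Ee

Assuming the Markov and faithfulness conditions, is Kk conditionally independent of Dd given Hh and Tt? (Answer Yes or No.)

Yes

Enumerating the 3 paths from Kk to Dd and testing each for blocking by {Hh, Tt}:
Path 1: Kk → Ss → Ee ← Dd
  Ee is a collider here and neither Ee nor any of its descendants is conditioned on, so the collider stays closed — the path is blocked at Ee.
Path 2: Kk → Hh → Tt ← Dd
  Hh is a chain here and Hh is conditioned on, so the path is blocked at Hh.
Path 3: Kk → Ee ← Dd
  Ee is a collider here and neither Ee nor any of its descendants is conditioned on, so the collider stays closed — the path is blocked at Ee.
Every path is blocked, so Kk and Dd are d-separated given {Hh, Tt}.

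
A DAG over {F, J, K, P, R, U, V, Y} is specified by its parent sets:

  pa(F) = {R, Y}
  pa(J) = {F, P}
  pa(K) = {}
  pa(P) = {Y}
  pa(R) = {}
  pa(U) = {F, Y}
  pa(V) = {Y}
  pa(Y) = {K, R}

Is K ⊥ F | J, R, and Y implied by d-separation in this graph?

Yes

There are 4 undirected paths between K and F; checking each against the conditioning set {J, R, Y}:
Path 1: K → Y ← R → F
  R is a fork here and R is conditioned on, so the path is blocked at R.
Path 2: K → Y → P → J ← F
  Y is a chain here and Y is conditioned on, so the path is blocked at Y.
Path 3: K → Y → U ← F
  Y is a chain here and Y is conditioned on, so the path is blocked at Y.
Path 4: K → Y → F
  Y is a chain here and Y is conditioned on, so the path is blocked at Y.
Every path is blocked, so K and F are d-separated given {J, R, Y}.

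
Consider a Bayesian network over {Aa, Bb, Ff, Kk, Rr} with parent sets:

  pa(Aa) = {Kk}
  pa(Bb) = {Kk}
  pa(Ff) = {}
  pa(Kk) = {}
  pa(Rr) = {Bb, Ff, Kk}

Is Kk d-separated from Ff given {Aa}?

Yes

There are 2 undirected paths between Kk and Ff; checking each against the conditioning set {Aa}:
Path 1: Kk → Bb → Rr ← Ff
  Rr is a collider here and neither Rr nor any of its descendants is conditioned on, so the collider stays closed — the path is blocked at Rr.
Path 2: Kk → Rr ← Ff
  Rr is a collider here and neither Rr nor any of its descendants is conditioned on, so the collider stays closed — the path is blocked at Rr.
Since every path is blocked, d-separation holds.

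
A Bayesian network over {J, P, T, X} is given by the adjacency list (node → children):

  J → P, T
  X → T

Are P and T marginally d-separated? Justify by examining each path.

No — P and T are not d-separated given ∅.

Only one path connects P and T:
Path 1: P ← J → T
  J is a fork and J is not conditioned on — no node blocks this path, so it is active.
At least one path is unblocked, so d-separation fails.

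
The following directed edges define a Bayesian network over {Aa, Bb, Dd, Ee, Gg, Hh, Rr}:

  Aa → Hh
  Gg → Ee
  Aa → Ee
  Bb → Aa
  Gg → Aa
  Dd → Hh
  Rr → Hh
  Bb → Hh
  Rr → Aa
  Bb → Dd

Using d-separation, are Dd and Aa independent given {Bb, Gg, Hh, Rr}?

We examine all 6 paths between Dd and Aa:
Path 1: Dd → Hh ← Aa
  Hh is a collider and Hh is conditioned on, which opens it — no node blocks this path, so it is active.
Path 2: Dd → Hh ← Rr → Aa
  Rr is a fork here and Rr is conditioned on, so the path is blocked at Rr.
Path 3: Dd → Hh ← Bb → Aa
  Bb is a fork here and Bb is conditioned on, so the path is blocked at Bb.
Path 4: Dd ← Bb → Hh ← Aa
  Bb is a fork here and Bb is conditioned on, so the path is blocked at Bb.
Path 5: Dd ← Bb → Hh ← Rr → Aa
  Bb is a fork here and Bb is conditioned on, so the path is blocked at Bb.
Path 6: Dd ← Bb → Aa
  Bb is a fork here and Bb is conditioned on, so the path is blocked at Bb.
At least one path is unblocked, so d-separation fails.

No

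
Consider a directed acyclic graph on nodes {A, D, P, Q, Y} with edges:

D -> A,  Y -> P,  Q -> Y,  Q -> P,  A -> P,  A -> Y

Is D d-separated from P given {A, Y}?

There are 3 undirected paths between D and P; checking each against the conditioning set {A, Y}:
  1. D → A → P — A:chain[blocks] ⇒ blocked
  2. D → A → Y → P — A:chain[blocks]; Y:chain[blocks] ⇒ blocked
  3. D → A → Y ← Q → P — A:chain[blocks]; Y:collider[open]; Q:fork[open] ⇒ blocked
All paths are blocked; D ⊥ P | {A, Y} holds.

Yes — D and P are d-separated given {A, Y}.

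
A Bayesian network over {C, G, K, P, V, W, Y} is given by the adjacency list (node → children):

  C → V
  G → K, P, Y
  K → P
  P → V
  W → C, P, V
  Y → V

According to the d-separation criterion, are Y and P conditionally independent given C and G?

Enumerating the 5 paths from Y to P and testing each for blocking by {C, G}:
  1. Y ← G → P — G:fork[blocks] ⇒ blocked
  2. Y ← G → K → P — G:fork[blocks]; K:chain[open] ⇒ blocked
  3. Y → V ← C ← W → P — V:collider[blocks]; C:chain[blocks]; W:fork[open] ⇒ blocked
  4. Y → V ← W → P — V:collider[blocks]; W:fork[open] ⇒ blocked
  5. Y → V ← P — V:collider[blocks] ⇒ blocked
All paths are blocked; Y ⊥ P | {C, G} holds.

Yes — Y and P are d-separated given {C, G}.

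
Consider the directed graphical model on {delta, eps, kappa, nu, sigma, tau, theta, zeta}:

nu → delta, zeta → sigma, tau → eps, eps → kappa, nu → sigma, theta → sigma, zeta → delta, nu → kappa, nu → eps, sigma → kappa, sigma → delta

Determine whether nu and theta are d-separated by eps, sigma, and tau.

We examine all 5 paths between nu and theta:
  1. nu → sigma ← theta — sigma:collider[open] ⇒ active
  2. nu → kappa ← sigma ← theta — kappa:collider[blocks]; sigma:chain[blocks] ⇒ blocked
  3. nu → eps → kappa ← sigma ← theta — eps:chain[blocks]; kappa:collider[blocks]; sigma:chain[blocks] ⇒ blocked
  4. nu → delta ← sigma ← theta — delta:collider[blocks]; sigma:chain[blocks] ⇒ blocked
  5. nu → delta ← zeta → sigma ← theta — delta:collider[blocks]; zeta:fork[open]; sigma:collider[open] ⇒ blocked
Because an active path exists, nu and theta are not d-separated.

No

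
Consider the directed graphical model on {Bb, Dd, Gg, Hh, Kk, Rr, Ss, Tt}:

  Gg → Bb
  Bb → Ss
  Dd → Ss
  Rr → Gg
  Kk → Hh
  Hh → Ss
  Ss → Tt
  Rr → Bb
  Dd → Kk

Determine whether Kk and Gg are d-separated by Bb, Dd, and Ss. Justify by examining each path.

There are 4 undirected paths between Kk and Gg; checking each against the conditioning set {Bb, Dd, Ss}:
  1. Kk ← Dd → Ss ← Bb ← Gg — Dd:fork[blocks]; Ss:collider[open]; Bb:chain[blocks] ⇒ blocked
  2. Kk ← Dd → Ss ← Bb ← Rr → Gg — Dd:fork[blocks]; Ss:collider[open]; Bb:chain[blocks]; Rr:fork[open] ⇒ blocked
  3. Kk → Hh → Ss ← Bb ← Gg — Hh:chain[open]; Ss:collider[open]; Bb:chain[blocks] ⇒ blocked
  4. Kk → Hh → Ss ← Bb ← Rr → Gg — Hh:chain[open]; Ss:collider[open]; Bb:chain[blocks]; Rr:fork[open] ⇒ blocked
Every path is blocked, so Kk and Gg are d-separated given {Bb, Dd, Ss}.

Yes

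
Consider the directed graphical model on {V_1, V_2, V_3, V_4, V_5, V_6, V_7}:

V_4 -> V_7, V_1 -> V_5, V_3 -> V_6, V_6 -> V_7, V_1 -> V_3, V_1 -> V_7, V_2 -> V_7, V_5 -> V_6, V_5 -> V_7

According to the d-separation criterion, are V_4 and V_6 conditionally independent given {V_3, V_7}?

5 paths connect V_4 and V_6; each must be blocked for d-separation to hold:
Path 1: V_4 → V_7 ← V_5 ← V_1 → V_3 → V_6
  V_3 is a chain here and V_3 is conditioned on, so the path is blocked at V_3.
Path 2: V_4 → V_7 ← V_5 → V_6
  V_7 is a collider and V_7 is conditioned on, which opens it; V_5 is a fork and V_5 is not conditioned on — no node blocks this path, so it is active.
Path 3: V_4 → V_7 ← V_1 → V_5 → V_6
  V_7 is a collider and V_7 is conditioned on, which opens it; V_1 is a fork and V_1 is not conditioned on; V_5 is a chain and V_5 is not conditioned on — no node blocks this path, so it is active.
Path 4: V_4 → V_7 ← V_1 → V_3 → V_6
  V_3 is a chain here and V_3 is conditioned on, so the path is blocked at V_3.
Path 5: V_4 → V_7 ← V_6
  V_7 is a collider and V_7 is conditioned on, which opens it — no node blocks this path, so it is active.
Because an active path exists, V_4 and V_6 are not d-separated.

No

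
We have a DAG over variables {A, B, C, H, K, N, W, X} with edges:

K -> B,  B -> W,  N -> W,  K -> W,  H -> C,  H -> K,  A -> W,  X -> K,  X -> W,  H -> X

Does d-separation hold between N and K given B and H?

Yes

4 paths connect N and K; each must be blocked for d-separation to hold:
  1. N → W ← B ← K — W:collider[blocks]; B:chain[blocks] ⇒ blocked
  2. N → W ← X → K — W:collider[blocks]; X:fork[open] ⇒ blocked
  3. N → W ← X ← H → K — W:collider[blocks]; X:chain[open]; H:fork[blocks] ⇒ blocked
  4. N → W ← K — W:collider[blocks] ⇒ blocked
All paths are blocked; N ⊥ K | {B, H} holds.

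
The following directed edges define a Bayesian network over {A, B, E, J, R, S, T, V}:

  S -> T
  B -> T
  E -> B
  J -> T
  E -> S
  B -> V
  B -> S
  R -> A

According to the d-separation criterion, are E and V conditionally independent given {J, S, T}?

3 paths connect E and V; each must be blocked for d-separation to hold:
Path 1: E → B → V
  B is a chain and B is not conditioned on — no node blocks this path, so it is active.
Path 2: E → S ← B → V
  S is a collider and S is conditioned on, which opens it; B is a fork and B is not conditioned on — no node blocks this path, so it is active.
Path 3: E → S → T ← B → V
  S is a chain here and S is conditioned on, so the path is blocked at S.
Since the path E → B → V is active, E and V are not d-separated given {J, S, T}.

No — E and V are not d-separated given {J, S, T}.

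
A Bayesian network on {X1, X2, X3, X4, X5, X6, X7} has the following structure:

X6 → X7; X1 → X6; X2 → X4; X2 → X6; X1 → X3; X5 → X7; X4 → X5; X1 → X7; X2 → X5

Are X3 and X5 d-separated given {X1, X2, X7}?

There are 6 undirected paths between X3 and X5; checking each against the conditioning set {X1, X2, X7}:
  1. X3 ← X1 → X6 ← X2 → X5 — X1:fork[blocks]; X6:collider[open]; X2:fork[blocks] ⇒ blocked
  2. X3 ← X1 → X6 ← X2 → X4 → X5 — X1:fork[blocks]; X6:collider[open]; X2:fork[blocks]; X4:chain[open] ⇒ blocked
  3. X3 ← X1 → X6 → X7 ← X5 — X1:fork[blocks]; X6:chain[open]; X7:collider[open] ⇒ blocked
  4. X3 ← X1 → X7 ← X5 — X1:fork[blocks]; X7:collider[open] ⇒ blocked
  5. X3 ← X1 → X7 ← X6 ← X2 → X5 — X1:fork[blocks]; X7:collider[open]; X6:chain[open]; X2:fork[blocks] ⇒ blocked
  6. X3 ← X1 → X7 ← X6 ← X2 → X4 → X5 — X1:fork[blocks]; X7:collider[open]; X6:chain[open]; X2:fork[blocks]; X4:chain[open] ⇒ blocked
All paths are blocked; X3 ⊥ X5 | {X1, X2, X7} holds.

Yes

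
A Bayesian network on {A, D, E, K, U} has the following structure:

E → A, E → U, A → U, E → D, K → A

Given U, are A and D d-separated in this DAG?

No — A and D are not d-separated given {U}.

Enumerating the 2 paths from A to D and testing each for blocking by {U}:
Path 1: A → U ← E → D
  U is a collider and U is conditioned on, which opens it; E is a fork and E is not conditioned on — no node blocks this path, so it is active.
Path 2: A ← E → D
  E is a fork and E is not conditioned on — no node blocks this path, so it is active.
Because an active path exists, A and D are not d-separated.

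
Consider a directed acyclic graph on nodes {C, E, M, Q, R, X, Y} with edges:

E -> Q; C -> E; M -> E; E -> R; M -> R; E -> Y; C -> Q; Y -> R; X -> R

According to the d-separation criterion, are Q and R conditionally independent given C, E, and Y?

Yes — Q and R are d-separated given {C, E, Y}.

Enumerating the 6 paths from Q to R and testing each for blocking by {C, E, Y}:
Path 1: Q ← E → R
  E is a fork here and E is conditioned on, so the path is blocked at E.
Path 2: Q ← E ← M → R
  E is a chain here and E is conditioned on, so the path is blocked at E.
Path 3: Q ← E → Y → R
  E is a fork here and E is conditioned on, so the path is blocked at E.
Path 4: Q ← C → E → R
  C is a fork here and C is conditioned on, so the path is blocked at C.
Path 5: Q ← C → E ← M → R
  C is a fork here and C is conditioned on, so the path is blocked at C.
Path 6: Q ← C → E → Y → R
  C is a fork here and C is conditioned on, so the path is blocked at C.
Since every path is blocked, d-separation holds.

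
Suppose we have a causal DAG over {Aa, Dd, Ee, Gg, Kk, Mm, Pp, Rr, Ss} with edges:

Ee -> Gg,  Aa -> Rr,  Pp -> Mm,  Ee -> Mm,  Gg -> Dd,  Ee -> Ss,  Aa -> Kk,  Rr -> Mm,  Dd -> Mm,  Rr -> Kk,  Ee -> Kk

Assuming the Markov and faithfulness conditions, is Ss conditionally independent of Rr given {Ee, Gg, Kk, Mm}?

We examine all 4 paths between Ss and Rr:
Path 1: Ss ← Ee → Kk ← Rr
  Ee is a fork here and Ee is conditioned on, so the path is blocked at Ee.
Path 2: Ss ← Ee → Kk ← Aa → Rr
  Ee is a fork here and Ee is conditioned on, so the path is blocked at Ee.
Path 3: Ss ← Ee → Mm ← Rr
  Ee is a fork here and Ee is conditioned on, so the path is blocked at Ee.
Path 4: Ss ← Ee → Gg → Dd → Mm ← Rr
  Ee is a fork here and Ee is conditioned on, so the path is blocked at Ee.
Since every path is blocked, d-separation holds.

Yes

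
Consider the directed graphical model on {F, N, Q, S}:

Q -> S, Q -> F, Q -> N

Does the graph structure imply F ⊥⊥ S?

No

There is one path between F and S:
  1. F ← Q → S — Q:fork[open] ⇒ active
At least one path is unblocked, so d-separation fails.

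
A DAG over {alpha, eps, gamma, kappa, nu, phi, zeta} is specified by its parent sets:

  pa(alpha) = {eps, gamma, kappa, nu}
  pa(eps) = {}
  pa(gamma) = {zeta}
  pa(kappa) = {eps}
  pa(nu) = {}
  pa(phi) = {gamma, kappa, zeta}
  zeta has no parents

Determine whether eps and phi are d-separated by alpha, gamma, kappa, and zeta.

Yes — eps and phi are d-separated given {alpha, gamma, kappa, zeta}.

We examine all 6 paths between eps and phi:
Path 1: eps → kappa → phi
  kappa is a chain here and kappa is conditioned on, so the path is blocked at kappa.
Path 2: eps → kappa → alpha ← gamma → phi
  kappa is a chain here and kappa is conditioned on, so the path is blocked at kappa.
Path 3: eps → kappa → alpha ← gamma ← zeta → phi
  kappa is a chain here and kappa is conditioned on, so the path is blocked at kappa.
Path 4: eps → alpha ← gamma → phi
  gamma is a fork here and gamma is conditioned on, so the path is blocked at gamma.
Path 5: eps → alpha ← gamma ← zeta → phi
  gamma is a chain here and gamma is conditioned on, so the path is blocked at gamma.
Path 6: eps → alpha ← kappa → phi
  kappa is a fork here and kappa is conditioned on, so the path is blocked at kappa.
All paths are blocked; eps ⊥ phi | {alpha, gamma, kappa, zeta} holds.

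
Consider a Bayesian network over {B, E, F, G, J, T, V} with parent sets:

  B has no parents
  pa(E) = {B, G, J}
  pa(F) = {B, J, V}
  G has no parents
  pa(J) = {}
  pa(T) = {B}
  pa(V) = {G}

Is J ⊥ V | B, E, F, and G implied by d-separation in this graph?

No

There are 4 undirected paths between J and V; checking each against the conditioning set {B, E, F, G}:
Path 1: J → F ← V
  F is a collider and F is conditioned on, which opens it — no node blocks this path, so it is active.
Path 2: J → F ← B → E ← G → V
  B is a fork here and B is conditioned on, so the path is blocked at B.
Path 3: J → E ← B → F ← V
  B is a fork here and B is conditioned on, so the path is blocked at B.
Path 4: J → E ← G → V
  G is a fork here and G is conditioned on, so the path is blocked at G.
At least one path is unblocked, so d-separation fails.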